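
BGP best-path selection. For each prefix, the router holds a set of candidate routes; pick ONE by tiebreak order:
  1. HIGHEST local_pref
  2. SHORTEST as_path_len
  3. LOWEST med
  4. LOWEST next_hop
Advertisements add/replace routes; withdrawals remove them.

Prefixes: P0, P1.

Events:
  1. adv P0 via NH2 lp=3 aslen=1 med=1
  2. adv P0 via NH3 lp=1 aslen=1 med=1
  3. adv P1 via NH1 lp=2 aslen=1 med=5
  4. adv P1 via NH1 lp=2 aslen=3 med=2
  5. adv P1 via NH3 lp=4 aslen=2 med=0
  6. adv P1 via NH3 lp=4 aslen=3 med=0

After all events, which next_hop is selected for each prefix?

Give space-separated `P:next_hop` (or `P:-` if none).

Op 1: best P0=NH2 P1=-
Op 2: best P0=NH2 P1=-
Op 3: best P0=NH2 P1=NH1
Op 4: best P0=NH2 P1=NH1
Op 5: best P0=NH2 P1=NH3
Op 6: best P0=NH2 P1=NH3

Answer: P0:NH2 P1:NH3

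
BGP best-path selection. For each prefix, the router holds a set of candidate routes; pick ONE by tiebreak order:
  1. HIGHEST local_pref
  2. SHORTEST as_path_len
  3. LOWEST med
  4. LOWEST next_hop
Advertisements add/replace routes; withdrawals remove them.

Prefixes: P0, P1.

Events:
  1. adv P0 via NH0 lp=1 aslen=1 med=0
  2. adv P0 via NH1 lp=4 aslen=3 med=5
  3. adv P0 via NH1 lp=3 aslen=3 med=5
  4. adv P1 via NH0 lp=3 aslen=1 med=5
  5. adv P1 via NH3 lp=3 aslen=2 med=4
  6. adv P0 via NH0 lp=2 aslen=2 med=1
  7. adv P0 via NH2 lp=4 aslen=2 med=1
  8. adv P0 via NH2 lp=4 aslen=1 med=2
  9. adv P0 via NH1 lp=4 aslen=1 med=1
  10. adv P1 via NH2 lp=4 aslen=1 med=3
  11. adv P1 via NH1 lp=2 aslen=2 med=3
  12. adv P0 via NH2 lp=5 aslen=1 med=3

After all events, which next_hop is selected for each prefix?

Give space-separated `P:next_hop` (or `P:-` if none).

Op 1: best P0=NH0 P1=-
Op 2: best P0=NH1 P1=-
Op 3: best P0=NH1 P1=-
Op 4: best P0=NH1 P1=NH0
Op 5: best P0=NH1 P1=NH0
Op 6: best P0=NH1 P1=NH0
Op 7: best P0=NH2 P1=NH0
Op 8: best P0=NH2 P1=NH0
Op 9: best P0=NH1 P1=NH0
Op 10: best P0=NH1 P1=NH2
Op 11: best P0=NH1 P1=NH2
Op 12: best P0=NH2 P1=NH2

Answer: P0:NH2 P1:NH2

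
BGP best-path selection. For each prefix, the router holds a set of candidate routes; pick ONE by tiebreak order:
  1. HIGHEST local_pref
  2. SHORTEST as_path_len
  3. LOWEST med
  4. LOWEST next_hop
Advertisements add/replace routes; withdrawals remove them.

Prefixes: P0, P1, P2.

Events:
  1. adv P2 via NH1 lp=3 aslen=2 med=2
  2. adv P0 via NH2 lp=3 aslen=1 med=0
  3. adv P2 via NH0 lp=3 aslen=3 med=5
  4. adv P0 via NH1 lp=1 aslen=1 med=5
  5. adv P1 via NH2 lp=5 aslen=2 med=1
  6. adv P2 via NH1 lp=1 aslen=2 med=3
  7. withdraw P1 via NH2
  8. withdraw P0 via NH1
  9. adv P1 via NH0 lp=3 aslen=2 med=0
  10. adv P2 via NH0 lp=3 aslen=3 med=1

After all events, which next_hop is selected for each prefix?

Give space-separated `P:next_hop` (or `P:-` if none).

Answer: P0:NH2 P1:NH0 P2:NH0

Derivation:
Op 1: best P0=- P1=- P2=NH1
Op 2: best P0=NH2 P1=- P2=NH1
Op 3: best P0=NH2 P1=- P2=NH1
Op 4: best P0=NH2 P1=- P2=NH1
Op 5: best P0=NH2 P1=NH2 P2=NH1
Op 6: best P0=NH2 P1=NH2 P2=NH0
Op 7: best P0=NH2 P1=- P2=NH0
Op 8: best P0=NH2 P1=- P2=NH0
Op 9: best P0=NH2 P1=NH0 P2=NH0
Op 10: best P0=NH2 P1=NH0 P2=NH0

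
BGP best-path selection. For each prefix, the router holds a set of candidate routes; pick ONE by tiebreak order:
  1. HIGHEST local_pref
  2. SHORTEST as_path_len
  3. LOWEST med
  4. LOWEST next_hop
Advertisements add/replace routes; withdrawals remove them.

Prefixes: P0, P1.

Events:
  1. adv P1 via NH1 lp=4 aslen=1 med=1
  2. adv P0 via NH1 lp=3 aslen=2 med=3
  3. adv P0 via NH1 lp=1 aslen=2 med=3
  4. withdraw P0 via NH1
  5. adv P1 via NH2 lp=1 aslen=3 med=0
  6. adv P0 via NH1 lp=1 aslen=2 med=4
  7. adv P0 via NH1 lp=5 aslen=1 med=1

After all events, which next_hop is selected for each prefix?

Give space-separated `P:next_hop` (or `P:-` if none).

Answer: P0:NH1 P1:NH1

Derivation:
Op 1: best P0=- P1=NH1
Op 2: best P0=NH1 P1=NH1
Op 3: best P0=NH1 P1=NH1
Op 4: best P0=- P1=NH1
Op 5: best P0=- P1=NH1
Op 6: best P0=NH1 P1=NH1
Op 7: best P0=NH1 P1=NH1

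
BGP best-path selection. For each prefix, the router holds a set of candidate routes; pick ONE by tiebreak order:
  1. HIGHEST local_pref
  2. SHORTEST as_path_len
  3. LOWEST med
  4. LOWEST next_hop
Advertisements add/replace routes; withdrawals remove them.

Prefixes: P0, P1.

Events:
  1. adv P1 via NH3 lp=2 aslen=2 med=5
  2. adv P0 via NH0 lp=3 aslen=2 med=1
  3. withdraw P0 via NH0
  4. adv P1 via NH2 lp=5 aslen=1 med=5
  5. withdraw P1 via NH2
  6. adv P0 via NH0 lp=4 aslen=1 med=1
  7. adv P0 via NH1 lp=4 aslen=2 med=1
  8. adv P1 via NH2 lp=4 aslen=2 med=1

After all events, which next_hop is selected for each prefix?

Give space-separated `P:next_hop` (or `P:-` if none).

Answer: P0:NH0 P1:NH2

Derivation:
Op 1: best P0=- P1=NH3
Op 2: best P0=NH0 P1=NH3
Op 3: best P0=- P1=NH3
Op 4: best P0=- P1=NH2
Op 5: best P0=- P1=NH3
Op 6: best P0=NH0 P1=NH3
Op 7: best P0=NH0 P1=NH3
Op 8: best P0=NH0 P1=NH2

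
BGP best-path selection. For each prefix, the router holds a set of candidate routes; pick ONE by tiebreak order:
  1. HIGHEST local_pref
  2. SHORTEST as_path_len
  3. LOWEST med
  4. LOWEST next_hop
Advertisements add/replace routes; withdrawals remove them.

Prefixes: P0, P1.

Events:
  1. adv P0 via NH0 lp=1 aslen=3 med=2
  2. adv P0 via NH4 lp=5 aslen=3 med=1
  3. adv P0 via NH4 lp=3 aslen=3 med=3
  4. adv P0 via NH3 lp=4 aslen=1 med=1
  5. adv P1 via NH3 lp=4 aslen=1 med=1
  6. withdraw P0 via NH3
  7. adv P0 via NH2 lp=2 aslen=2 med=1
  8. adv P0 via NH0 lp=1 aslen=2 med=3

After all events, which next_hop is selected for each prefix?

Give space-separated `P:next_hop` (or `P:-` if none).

Answer: P0:NH4 P1:NH3

Derivation:
Op 1: best P0=NH0 P1=-
Op 2: best P0=NH4 P1=-
Op 3: best P0=NH4 P1=-
Op 4: best P0=NH3 P1=-
Op 5: best P0=NH3 P1=NH3
Op 6: best P0=NH4 P1=NH3
Op 7: best P0=NH4 P1=NH3
Op 8: best P0=NH4 P1=NH3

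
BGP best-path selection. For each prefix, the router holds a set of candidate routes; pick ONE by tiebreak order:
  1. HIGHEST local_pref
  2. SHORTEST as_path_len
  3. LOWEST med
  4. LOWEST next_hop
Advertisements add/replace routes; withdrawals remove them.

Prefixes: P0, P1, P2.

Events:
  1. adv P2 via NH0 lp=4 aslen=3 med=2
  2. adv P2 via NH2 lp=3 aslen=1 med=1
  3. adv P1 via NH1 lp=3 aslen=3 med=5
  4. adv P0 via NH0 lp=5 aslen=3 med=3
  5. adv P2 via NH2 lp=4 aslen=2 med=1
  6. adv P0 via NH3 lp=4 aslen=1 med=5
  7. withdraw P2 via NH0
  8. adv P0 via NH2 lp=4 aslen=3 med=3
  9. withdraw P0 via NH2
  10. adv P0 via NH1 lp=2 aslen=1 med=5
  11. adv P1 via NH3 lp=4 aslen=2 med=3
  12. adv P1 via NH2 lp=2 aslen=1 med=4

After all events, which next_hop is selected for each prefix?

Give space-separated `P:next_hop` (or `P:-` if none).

Op 1: best P0=- P1=- P2=NH0
Op 2: best P0=- P1=- P2=NH0
Op 3: best P0=- P1=NH1 P2=NH0
Op 4: best P0=NH0 P1=NH1 P2=NH0
Op 5: best P0=NH0 P1=NH1 P2=NH2
Op 6: best P0=NH0 P1=NH1 P2=NH2
Op 7: best P0=NH0 P1=NH1 P2=NH2
Op 8: best P0=NH0 P1=NH1 P2=NH2
Op 9: best P0=NH0 P1=NH1 P2=NH2
Op 10: best P0=NH0 P1=NH1 P2=NH2
Op 11: best P0=NH0 P1=NH3 P2=NH2
Op 12: best P0=NH0 P1=NH3 P2=NH2

Answer: P0:NH0 P1:NH3 P2:NH2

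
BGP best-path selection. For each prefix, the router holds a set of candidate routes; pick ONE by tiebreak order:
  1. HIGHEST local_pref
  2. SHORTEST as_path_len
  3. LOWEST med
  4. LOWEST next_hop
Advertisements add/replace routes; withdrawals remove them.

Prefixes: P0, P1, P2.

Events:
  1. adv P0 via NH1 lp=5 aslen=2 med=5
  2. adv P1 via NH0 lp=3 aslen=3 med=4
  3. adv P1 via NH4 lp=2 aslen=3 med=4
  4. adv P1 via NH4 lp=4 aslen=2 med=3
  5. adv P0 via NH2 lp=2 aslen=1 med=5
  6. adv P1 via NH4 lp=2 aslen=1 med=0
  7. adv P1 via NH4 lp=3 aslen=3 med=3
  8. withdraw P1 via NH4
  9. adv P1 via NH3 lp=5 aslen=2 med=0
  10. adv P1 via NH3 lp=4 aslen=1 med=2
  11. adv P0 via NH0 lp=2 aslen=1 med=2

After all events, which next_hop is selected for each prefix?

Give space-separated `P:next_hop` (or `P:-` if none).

Answer: P0:NH1 P1:NH3 P2:-

Derivation:
Op 1: best P0=NH1 P1=- P2=-
Op 2: best P0=NH1 P1=NH0 P2=-
Op 3: best P0=NH1 P1=NH0 P2=-
Op 4: best P0=NH1 P1=NH4 P2=-
Op 5: best P0=NH1 P1=NH4 P2=-
Op 6: best P0=NH1 P1=NH0 P2=-
Op 7: best P0=NH1 P1=NH4 P2=-
Op 8: best P0=NH1 P1=NH0 P2=-
Op 9: best P0=NH1 P1=NH3 P2=-
Op 10: best P0=NH1 P1=NH3 P2=-
Op 11: best P0=NH1 P1=NH3 P2=-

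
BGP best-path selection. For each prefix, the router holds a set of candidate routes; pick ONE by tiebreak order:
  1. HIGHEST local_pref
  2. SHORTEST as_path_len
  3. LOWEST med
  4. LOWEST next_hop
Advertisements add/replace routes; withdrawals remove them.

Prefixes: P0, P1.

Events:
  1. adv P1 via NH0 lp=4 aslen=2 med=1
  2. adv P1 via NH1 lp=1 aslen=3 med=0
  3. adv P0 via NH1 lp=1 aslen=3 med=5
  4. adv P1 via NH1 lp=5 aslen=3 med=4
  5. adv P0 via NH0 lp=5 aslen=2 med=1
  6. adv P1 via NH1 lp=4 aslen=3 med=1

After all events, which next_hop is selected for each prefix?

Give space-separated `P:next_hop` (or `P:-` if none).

Answer: P0:NH0 P1:NH0

Derivation:
Op 1: best P0=- P1=NH0
Op 2: best P0=- P1=NH0
Op 3: best P0=NH1 P1=NH0
Op 4: best P0=NH1 P1=NH1
Op 5: best P0=NH0 P1=NH1
Op 6: best P0=NH0 P1=NH0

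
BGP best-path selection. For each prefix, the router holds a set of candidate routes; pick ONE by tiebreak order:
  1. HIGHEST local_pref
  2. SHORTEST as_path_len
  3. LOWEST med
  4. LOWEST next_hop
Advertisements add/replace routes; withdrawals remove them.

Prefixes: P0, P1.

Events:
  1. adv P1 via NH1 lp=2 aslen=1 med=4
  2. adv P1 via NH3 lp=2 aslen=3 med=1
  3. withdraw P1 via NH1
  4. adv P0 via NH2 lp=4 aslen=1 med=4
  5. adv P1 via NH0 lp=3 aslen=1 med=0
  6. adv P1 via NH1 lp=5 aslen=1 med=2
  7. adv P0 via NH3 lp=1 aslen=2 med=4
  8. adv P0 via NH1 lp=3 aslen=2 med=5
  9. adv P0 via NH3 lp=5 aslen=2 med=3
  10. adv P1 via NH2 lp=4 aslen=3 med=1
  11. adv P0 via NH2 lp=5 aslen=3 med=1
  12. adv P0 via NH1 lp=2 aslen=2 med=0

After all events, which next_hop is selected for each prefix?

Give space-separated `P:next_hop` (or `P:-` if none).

Answer: P0:NH3 P1:NH1

Derivation:
Op 1: best P0=- P1=NH1
Op 2: best P0=- P1=NH1
Op 3: best P0=- P1=NH3
Op 4: best P0=NH2 P1=NH3
Op 5: best P0=NH2 P1=NH0
Op 6: best P0=NH2 P1=NH1
Op 7: best P0=NH2 P1=NH1
Op 8: best P0=NH2 P1=NH1
Op 9: best P0=NH3 P1=NH1
Op 10: best P0=NH3 P1=NH1
Op 11: best P0=NH3 P1=NH1
Op 12: best P0=NH3 P1=NH1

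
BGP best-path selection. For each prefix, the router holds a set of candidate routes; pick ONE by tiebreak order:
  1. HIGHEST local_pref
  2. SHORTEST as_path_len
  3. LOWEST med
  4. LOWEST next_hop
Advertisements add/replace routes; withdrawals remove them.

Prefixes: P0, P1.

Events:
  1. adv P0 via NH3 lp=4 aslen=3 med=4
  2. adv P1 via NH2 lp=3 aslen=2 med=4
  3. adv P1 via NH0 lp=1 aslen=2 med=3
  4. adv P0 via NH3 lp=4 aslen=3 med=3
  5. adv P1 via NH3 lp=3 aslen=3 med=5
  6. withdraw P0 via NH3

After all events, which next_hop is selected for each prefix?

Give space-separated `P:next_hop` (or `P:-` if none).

Op 1: best P0=NH3 P1=-
Op 2: best P0=NH3 P1=NH2
Op 3: best P0=NH3 P1=NH2
Op 4: best P0=NH3 P1=NH2
Op 5: best P0=NH3 P1=NH2
Op 6: best P0=- P1=NH2

Answer: P0:- P1:NH2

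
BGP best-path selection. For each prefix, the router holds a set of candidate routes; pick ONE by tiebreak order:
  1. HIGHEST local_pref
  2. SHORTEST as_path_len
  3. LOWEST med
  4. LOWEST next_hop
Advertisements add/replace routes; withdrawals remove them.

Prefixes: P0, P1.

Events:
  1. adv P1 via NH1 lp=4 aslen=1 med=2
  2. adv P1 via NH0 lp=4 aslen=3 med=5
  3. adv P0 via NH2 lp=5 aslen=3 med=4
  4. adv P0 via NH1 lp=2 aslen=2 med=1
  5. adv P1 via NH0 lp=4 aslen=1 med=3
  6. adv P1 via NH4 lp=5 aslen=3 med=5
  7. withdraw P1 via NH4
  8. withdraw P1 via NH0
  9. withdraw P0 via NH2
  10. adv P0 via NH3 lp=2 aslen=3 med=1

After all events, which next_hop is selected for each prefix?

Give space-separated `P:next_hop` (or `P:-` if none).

Op 1: best P0=- P1=NH1
Op 2: best P0=- P1=NH1
Op 3: best P0=NH2 P1=NH1
Op 4: best P0=NH2 P1=NH1
Op 5: best P0=NH2 P1=NH1
Op 6: best P0=NH2 P1=NH4
Op 7: best P0=NH2 P1=NH1
Op 8: best P0=NH2 P1=NH1
Op 9: best P0=NH1 P1=NH1
Op 10: best P0=NH1 P1=NH1

Answer: P0:NH1 P1:NH1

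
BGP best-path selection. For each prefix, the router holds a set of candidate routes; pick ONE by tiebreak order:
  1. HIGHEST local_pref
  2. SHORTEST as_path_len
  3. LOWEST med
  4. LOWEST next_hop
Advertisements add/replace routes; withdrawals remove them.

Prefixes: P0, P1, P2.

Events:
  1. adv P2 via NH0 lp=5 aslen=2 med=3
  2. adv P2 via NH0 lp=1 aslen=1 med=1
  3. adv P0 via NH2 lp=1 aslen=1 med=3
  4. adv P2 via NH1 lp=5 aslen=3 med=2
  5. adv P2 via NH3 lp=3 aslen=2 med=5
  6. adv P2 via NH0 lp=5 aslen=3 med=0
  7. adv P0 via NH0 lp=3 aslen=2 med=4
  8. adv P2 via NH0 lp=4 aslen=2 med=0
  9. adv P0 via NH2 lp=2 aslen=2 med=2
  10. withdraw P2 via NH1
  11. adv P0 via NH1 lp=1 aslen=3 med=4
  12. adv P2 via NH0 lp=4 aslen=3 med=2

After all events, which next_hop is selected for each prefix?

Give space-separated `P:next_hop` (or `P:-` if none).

Answer: P0:NH0 P1:- P2:NH0

Derivation:
Op 1: best P0=- P1=- P2=NH0
Op 2: best P0=- P1=- P2=NH0
Op 3: best P0=NH2 P1=- P2=NH0
Op 4: best P0=NH2 P1=- P2=NH1
Op 5: best P0=NH2 P1=- P2=NH1
Op 6: best P0=NH2 P1=- P2=NH0
Op 7: best P0=NH0 P1=- P2=NH0
Op 8: best P0=NH0 P1=- P2=NH1
Op 9: best P0=NH0 P1=- P2=NH1
Op 10: best P0=NH0 P1=- P2=NH0
Op 11: best P0=NH0 P1=- P2=NH0
Op 12: best P0=NH0 P1=- P2=NH0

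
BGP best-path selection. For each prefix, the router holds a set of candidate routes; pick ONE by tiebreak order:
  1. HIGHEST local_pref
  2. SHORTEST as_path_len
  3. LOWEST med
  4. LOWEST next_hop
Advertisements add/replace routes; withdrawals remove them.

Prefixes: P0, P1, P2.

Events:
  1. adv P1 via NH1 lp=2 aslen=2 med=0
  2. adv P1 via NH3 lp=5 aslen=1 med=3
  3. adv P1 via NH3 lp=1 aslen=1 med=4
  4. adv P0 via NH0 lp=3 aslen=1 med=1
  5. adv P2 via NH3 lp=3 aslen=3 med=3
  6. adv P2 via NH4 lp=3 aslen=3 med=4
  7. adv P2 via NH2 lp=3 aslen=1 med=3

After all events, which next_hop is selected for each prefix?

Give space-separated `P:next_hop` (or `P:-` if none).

Answer: P0:NH0 P1:NH1 P2:NH2

Derivation:
Op 1: best P0=- P1=NH1 P2=-
Op 2: best P0=- P1=NH3 P2=-
Op 3: best P0=- P1=NH1 P2=-
Op 4: best P0=NH0 P1=NH1 P2=-
Op 5: best P0=NH0 P1=NH1 P2=NH3
Op 6: best P0=NH0 P1=NH1 P2=NH3
Op 7: best P0=NH0 P1=NH1 P2=NH2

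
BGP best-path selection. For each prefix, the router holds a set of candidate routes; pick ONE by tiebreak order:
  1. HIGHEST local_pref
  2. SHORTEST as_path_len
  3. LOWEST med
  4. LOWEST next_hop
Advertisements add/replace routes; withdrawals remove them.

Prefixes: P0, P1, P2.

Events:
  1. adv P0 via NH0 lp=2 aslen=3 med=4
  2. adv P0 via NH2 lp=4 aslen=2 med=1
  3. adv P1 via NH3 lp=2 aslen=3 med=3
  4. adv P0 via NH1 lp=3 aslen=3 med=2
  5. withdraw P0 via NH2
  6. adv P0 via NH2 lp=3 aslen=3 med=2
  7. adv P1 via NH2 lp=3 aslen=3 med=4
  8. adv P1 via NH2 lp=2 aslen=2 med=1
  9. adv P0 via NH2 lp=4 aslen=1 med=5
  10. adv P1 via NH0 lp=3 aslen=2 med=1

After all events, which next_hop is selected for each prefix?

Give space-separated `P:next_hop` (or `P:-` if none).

Answer: P0:NH2 P1:NH0 P2:-

Derivation:
Op 1: best P0=NH0 P1=- P2=-
Op 2: best P0=NH2 P1=- P2=-
Op 3: best P0=NH2 P1=NH3 P2=-
Op 4: best P0=NH2 P1=NH3 P2=-
Op 5: best P0=NH1 P1=NH3 P2=-
Op 6: best P0=NH1 P1=NH3 P2=-
Op 7: best P0=NH1 P1=NH2 P2=-
Op 8: best P0=NH1 P1=NH2 P2=-
Op 9: best P0=NH2 P1=NH2 P2=-
Op 10: best P0=NH2 P1=NH0 P2=-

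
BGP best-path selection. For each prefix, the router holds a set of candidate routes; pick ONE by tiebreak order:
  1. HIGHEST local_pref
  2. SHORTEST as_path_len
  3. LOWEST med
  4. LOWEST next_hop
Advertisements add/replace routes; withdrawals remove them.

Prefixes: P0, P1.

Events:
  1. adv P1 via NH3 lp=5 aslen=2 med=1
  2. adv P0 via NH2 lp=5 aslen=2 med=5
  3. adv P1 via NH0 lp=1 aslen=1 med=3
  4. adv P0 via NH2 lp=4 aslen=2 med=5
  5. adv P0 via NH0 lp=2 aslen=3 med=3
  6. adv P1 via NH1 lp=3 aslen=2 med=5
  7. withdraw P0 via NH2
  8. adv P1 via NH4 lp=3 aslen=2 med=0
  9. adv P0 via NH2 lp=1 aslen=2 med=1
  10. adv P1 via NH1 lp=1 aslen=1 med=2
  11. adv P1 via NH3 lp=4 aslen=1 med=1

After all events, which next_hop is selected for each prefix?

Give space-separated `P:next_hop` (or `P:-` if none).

Answer: P0:NH0 P1:NH3

Derivation:
Op 1: best P0=- P1=NH3
Op 2: best P0=NH2 P1=NH3
Op 3: best P0=NH2 P1=NH3
Op 4: best P0=NH2 P1=NH3
Op 5: best P0=NH2 P1=NH3
Op 6: best P0=NH2 P1=NH3
Op 7: best P0=NH0 P1=NH3
Op 8: best P0=NH0 P1=NH3
Op 9: best P0=NH0 P1=NH3
Op 10: best P0=NH0 P1=NH3
Op 11: best P0=NH0 P1=NH3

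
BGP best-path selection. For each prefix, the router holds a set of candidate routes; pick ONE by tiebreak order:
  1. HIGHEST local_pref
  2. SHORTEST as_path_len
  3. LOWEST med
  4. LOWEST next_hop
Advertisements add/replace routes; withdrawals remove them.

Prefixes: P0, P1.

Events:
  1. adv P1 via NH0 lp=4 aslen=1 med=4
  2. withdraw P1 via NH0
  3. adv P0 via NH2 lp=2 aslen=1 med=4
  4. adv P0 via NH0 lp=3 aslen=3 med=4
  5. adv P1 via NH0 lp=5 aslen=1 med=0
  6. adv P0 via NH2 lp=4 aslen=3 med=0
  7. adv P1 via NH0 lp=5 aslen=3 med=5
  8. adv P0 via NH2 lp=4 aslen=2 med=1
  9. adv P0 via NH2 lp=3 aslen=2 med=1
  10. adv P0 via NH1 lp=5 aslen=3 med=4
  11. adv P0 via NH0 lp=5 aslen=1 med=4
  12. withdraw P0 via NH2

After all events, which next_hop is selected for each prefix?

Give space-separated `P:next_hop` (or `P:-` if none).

Answer: P0:NH0 P1:NH0

Derivation:
Op 1: best P0=- P1=NH0
Op 2: best P0=- P1=-
Op 3: best P0=NH2 P1=-
Op 4: best P0=NH0 P1=-
Op 5: best P0=NH0 P1=NH0
Op 6: best P0=NH2 P1=NH0
Op 7: best P0=NH2 P1=NH0
Op 8: best P0=NH2 P1=NH0
Op 9: best P0=NH2 P1=NH0
Op 10: best P0=NH1 P1=NH0
Op 11: best P0=NH0 P1=NH0
Op 12: best P0=NH0 P1=NH0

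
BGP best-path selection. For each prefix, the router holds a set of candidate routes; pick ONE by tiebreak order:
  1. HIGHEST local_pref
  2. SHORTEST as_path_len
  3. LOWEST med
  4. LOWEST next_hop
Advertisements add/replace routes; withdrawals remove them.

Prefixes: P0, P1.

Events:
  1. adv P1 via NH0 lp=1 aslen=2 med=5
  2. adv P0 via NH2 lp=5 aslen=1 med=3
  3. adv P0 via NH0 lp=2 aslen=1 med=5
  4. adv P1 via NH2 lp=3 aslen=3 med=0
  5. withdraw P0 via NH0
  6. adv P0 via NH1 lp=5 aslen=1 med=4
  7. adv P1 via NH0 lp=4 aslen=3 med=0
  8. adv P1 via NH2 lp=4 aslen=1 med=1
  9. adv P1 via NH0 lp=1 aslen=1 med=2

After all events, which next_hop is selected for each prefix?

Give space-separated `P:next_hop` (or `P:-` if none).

Op 1: best P0=- P1=NH0
Op 2: best P0=NH2 P1=NH0
Op 3: best P0=NH2 P1=NH0
Op 4: best P0=NH2 P1=NH2
Op 5: best P0=NH2 P1=NH2
Op 6: best P0=NH2 P1=NH2
Op 7: best P0=NH2 P1=NH0
Op 8: best P0=NH2 P1=NH2
Op 9: best P0=NH2 P1=NH2

Answer: P0:NH2 P1:NH2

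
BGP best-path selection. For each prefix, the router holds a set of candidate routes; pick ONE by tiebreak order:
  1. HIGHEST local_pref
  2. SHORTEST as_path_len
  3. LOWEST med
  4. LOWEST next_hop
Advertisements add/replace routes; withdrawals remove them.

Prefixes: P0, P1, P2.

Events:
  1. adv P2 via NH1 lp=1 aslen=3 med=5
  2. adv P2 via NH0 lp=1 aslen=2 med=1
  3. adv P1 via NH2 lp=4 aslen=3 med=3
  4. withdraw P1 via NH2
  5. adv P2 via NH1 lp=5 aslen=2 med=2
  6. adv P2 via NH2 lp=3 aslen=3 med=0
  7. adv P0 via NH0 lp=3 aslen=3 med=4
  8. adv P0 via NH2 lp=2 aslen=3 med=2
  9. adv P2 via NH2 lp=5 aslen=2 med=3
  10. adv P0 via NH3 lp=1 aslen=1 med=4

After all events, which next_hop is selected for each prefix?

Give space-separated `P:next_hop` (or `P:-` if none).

Op 1: best P0=- P1=- P2=NH1
Op 2: best P0=- P1=- P2=NH0
Op 3: best P0=- P1=NH2 P2=NH0
Op 4: best P0=- P1=- P2=NH0
Op 5: best P0=- P1=- P2=NH1
Op 6: best P0=- P1=- P2=NH1
Op 7: best P0=NH0 P1=- P2=NH1
Op 8: best P0=NH0 P1=- P2=NH1
Op 9: best P0=NH0 P1=- P2=NH1
Op 10: best P0=NH0 P1=- P2=NH1

Answer: P0:NH0 P1:- P2:NH1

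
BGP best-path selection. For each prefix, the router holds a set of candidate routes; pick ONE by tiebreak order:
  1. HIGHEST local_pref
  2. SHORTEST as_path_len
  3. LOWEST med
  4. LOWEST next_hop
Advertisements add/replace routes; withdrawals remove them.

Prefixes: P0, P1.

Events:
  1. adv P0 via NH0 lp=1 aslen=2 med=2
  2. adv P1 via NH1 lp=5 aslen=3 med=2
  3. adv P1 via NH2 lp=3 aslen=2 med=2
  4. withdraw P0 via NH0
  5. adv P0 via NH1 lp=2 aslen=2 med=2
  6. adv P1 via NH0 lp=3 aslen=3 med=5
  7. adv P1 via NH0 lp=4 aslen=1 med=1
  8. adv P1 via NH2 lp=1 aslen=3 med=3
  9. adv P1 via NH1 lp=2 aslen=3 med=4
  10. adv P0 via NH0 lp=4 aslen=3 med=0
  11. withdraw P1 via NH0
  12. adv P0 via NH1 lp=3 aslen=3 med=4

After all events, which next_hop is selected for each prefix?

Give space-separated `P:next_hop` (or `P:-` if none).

Answer: P0:NH0 P1:NH1

Derivation:
Op 1: best P0=NH0 P1=-
Op 2: best P0=NH0 P1=NH1
Op 3: best P0=NH0 P1=NH1
Op 4: best P0=- P1=NH1
Op 5: best P0=NH1 P1=NH1
Op 6: best P0=NH1 P1=NH1
Op 7: best P0=NH1 P1=NH1
Op 8: best P0=NH1 P1=NH1
Op 9: best P0=NH1 P1=NH0
Op 10: best P0=NH0 P1=NH0
Op 11: best P0=NH0 P1=NH1
Op 12: best P0=NH0 P1=NH1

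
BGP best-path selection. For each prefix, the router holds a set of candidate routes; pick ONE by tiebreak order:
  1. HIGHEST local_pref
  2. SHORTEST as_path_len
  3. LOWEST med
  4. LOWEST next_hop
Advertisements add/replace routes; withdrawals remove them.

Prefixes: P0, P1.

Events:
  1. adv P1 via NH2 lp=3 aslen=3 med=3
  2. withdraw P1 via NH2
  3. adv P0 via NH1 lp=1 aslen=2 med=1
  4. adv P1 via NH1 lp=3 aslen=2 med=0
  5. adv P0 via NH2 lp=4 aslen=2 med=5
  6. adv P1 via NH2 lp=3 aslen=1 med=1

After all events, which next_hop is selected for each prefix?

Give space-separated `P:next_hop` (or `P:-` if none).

Answer: P0:NH2 P1:NH2

Derivation:
Op 1: best P0=- P1=NH2
Op 2: best P0=- P1=-
Op 3: best P0=NH1 P1=-
Op 4: best P0=NH1 P1=NH1
Op 5: best P0=NH2 P1=NH1
Op 6: best P0=NH2 P1=NH2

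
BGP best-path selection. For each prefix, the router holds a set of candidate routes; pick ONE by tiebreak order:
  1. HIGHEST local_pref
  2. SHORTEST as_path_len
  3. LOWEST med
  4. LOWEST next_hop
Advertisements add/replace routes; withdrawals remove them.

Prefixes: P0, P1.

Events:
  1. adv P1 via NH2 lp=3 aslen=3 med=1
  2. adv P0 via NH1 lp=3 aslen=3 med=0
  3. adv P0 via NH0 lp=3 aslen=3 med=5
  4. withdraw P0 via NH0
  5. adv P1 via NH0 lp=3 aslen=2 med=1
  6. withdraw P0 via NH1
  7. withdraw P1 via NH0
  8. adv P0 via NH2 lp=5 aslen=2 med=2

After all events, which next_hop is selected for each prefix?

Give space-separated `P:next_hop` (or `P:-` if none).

Op 1: best P0=- P1=NH2
Op 2: best P0=NH1 P1=NH2
Op 3: best P0=NH1 P1=NH2
Op 4: best P0=NH1 P1=NH2
Op 5: best P0=NH1 P1=NH0
Op 6: best P0=- P1=NH0
Op 7: best P0=- P1=NH2
Op 8: best P0=NH2 P1=NH2

Answer: P0:NH2 P1:NH2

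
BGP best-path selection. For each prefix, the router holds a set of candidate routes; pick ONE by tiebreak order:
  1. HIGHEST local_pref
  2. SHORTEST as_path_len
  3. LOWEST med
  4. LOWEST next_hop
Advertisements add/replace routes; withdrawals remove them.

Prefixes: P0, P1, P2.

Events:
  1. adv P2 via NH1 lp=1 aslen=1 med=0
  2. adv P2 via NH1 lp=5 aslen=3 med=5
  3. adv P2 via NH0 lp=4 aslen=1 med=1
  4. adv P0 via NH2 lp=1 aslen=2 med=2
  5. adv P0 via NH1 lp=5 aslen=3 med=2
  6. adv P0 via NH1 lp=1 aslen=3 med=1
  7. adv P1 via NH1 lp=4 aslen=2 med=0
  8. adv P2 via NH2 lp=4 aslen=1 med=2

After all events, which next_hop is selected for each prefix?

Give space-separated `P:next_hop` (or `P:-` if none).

Op 1: best P0=- P1=- P2=NH1
Op 2: best P0=- P1=- P2=NH1
Op 3: best P0=- P1=- P2=NH1
Op 4: best P0=NH2 P1=- P2=NH1
Op 5: best P0=NH1 P1=- P2=NH1
Op 6: best P0=NH2 P1=- P2=NH1
Op 7: best P0=NH2 P1=NH1 P2=NH1
Op 8: best P0=NH2 P1=NH1 P2=NH1

Answer: P0:NH2 P1:NH1 P2:NH1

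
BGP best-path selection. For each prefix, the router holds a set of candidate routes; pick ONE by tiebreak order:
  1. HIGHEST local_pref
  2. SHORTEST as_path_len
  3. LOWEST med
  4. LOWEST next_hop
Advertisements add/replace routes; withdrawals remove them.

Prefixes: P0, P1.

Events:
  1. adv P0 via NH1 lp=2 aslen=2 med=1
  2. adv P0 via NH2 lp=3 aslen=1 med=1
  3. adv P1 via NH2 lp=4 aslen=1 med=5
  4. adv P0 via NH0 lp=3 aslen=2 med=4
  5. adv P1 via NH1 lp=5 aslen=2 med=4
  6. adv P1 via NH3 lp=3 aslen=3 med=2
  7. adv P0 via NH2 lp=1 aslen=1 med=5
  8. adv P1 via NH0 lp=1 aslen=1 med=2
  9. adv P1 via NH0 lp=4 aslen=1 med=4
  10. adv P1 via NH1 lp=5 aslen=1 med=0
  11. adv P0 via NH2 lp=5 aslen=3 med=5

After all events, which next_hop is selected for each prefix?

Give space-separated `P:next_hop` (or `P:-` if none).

Op 1: best P0=NH1 P1=-
Op 2: best P0=NH2 P1=-
Op 3: best P0=NH2 P1=NH2
Op 4: best P0=NH2 P1=NH2
Op 5: best P0=NH2 P1=NH1
Op 6: best P0=NH2 P1=NH1
Op 7: best P0=NH0 P1=NH1
Op 8: best P0=NH0 P1=NH1
Op 9: best P0=NH0 P1=NH1
Op 10: best P0=NH0 P1=NH1
Op 11: best P0=NH2 P1=NH1

Answer: P0:NH2 P1:NH1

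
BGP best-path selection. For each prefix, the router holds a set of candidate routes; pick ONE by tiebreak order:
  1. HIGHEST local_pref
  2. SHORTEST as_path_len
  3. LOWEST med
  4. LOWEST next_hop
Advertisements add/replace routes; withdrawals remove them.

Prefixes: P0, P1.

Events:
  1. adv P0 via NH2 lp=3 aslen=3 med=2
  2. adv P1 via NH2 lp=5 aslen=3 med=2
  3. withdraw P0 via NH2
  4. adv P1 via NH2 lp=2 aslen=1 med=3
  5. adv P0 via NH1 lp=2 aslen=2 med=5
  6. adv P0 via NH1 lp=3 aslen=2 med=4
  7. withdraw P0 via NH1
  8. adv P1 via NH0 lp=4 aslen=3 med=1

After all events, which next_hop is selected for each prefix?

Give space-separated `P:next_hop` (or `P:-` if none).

Op 1: best P0=NH2 P1=-
Op 2: best P0=NH2 P1=NH2
Op 3: best P0=- P1=NH2
Op 4: best P0=- P1=NH2
Op 5: best P0=NH1 P1=NH2
Op 6: best P0=NH1 P1=NH2
Op 7: best P0=- P1=NH2
Op 8: best P0=- P1=NH0

Answer: P0:- P1:NH0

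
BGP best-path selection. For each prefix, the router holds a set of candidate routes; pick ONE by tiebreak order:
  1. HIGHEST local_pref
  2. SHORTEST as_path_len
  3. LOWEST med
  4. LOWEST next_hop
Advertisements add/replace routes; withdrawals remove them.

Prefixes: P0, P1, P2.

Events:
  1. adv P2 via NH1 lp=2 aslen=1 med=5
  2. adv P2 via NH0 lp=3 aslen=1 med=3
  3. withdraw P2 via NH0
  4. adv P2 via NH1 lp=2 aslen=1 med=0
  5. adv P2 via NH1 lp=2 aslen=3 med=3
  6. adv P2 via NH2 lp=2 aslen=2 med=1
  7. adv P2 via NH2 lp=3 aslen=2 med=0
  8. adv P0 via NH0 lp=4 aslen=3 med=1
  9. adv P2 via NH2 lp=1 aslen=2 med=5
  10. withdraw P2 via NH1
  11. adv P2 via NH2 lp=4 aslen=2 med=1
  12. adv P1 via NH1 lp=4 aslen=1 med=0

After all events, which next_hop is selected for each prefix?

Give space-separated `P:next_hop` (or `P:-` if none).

Op 1: best P0=- P1=- P2=NH1
Op 2: best P0=- P1=- P2=NH0
Op 3: best P0=- P1=- P2=NH1
Op 4: best P0=- P1=- P2=NH1
Op 5: best P0=- P1=- P2=NH1
Op 6: best P0=- P1=- P2=NH2
Op 7: best P0=- P1=- P2=NH2
Op 8: best P0=NH0 P1=- P2=NH2
Op 9: best P0=NH0 P1=- P2=NH1
Op 10: best P0=NH0 P1=- P2=NH2
Op 11: best P0=NH0 P1=- P2=NH2
Op 12: best P0=NH0 P1=NH1 P2=NH2

Answer: P0:NH0 P1:NH1 P2:NH2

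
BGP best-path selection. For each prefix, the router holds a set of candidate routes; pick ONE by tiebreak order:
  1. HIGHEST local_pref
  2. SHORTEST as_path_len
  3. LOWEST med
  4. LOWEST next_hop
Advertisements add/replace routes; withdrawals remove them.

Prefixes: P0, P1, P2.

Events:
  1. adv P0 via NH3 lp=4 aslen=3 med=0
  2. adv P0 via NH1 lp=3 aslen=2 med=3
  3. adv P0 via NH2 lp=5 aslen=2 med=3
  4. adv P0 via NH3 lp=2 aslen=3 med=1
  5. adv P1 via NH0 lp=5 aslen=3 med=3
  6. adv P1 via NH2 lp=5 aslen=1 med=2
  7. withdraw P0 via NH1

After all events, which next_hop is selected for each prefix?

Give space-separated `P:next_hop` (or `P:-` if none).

Answer: P0:NH2 P1:NH2 P2:-

Derivation:
Op 1: best P0=NH3 P1=- P2=-
Op 2: best P0=NH3 P1=- P2=-
Op 3: best P0=NH2 P1=- P2=-
Op 4: best P0=NH2 P1=- P2=-
Op 5: best P0=NH2 P1=NH0 P2=-
Op 6: best P0=NH2 P1=NH2 P2=-
Op 7: best P0=NH2 P1=NH2 P2=-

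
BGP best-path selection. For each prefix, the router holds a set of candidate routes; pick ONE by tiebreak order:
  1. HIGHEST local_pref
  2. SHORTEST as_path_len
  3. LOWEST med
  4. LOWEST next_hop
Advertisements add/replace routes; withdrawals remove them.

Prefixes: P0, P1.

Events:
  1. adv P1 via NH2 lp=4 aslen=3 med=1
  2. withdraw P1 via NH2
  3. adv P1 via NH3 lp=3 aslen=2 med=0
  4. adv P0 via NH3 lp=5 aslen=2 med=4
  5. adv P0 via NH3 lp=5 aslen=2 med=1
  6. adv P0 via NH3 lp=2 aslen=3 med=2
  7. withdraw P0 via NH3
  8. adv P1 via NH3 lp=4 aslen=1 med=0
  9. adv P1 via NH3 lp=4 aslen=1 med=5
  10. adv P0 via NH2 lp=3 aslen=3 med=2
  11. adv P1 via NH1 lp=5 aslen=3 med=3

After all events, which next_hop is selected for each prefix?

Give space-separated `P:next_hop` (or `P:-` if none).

Answer: P0:NH2 P1:NH1

Derivation:
Op 1: best P0=- P1=NH2
Op 2: best P0=- P1=-
Op 3: best P0=- P1=NH3
Op 4: best P0=NH3 P1=NH3
Op 5: best P0=NH3 P1=NH3
Op 6: best P0=NH3 P1=NH3
Op 7: best P0=- P1=NH3
Op 8: best P0=- P1=NH3
Op 9: best P0=- P1=NH3
Op 10: best P0=NH2 P1=NH3
Op 11: best P0=NH2 P1=NH1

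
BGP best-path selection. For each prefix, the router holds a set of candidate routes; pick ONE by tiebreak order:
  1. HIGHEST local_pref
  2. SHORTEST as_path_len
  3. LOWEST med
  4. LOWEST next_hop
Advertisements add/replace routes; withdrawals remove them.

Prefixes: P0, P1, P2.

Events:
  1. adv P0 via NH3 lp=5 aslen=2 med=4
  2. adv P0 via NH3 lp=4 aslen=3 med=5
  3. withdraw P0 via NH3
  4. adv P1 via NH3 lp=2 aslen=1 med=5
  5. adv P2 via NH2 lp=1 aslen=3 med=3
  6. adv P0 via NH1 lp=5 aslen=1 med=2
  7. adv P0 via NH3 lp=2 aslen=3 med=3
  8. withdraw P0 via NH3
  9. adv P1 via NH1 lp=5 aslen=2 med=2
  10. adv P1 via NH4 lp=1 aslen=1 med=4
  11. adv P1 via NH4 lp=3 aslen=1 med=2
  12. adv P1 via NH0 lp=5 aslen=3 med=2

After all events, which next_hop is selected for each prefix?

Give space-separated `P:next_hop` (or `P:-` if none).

Op 1: best P0=NH3 P1=- P2=-
Op 2: best P0=NH3 P1=- P2=-
Op 3: best P0=- P1=- P2=-
Op 4: best P0=- P1=NH3 P2=-
Op 5: best P0=- P1=NH3 P2=NH2
Op 6: best P0=NH1 P1=NH3 P2=NH2
Op 7: best P0=NH1 P1=NH3 P2=NH2
Op 8: best P0=NH1 P1=NH3 P2=NH2
Op 9: best P0=NH1 P1=NH1 P2=NH2
Op 10: best P0=NH1 P1=NH1 P2=NH2
Op 11: best P0=NH1 P1=NH1 P2=NH2
Op 12: best P0=NH1 P1=NH1 P2=NH2

Answer: P0:NH1 P1:NH1 P2:NH2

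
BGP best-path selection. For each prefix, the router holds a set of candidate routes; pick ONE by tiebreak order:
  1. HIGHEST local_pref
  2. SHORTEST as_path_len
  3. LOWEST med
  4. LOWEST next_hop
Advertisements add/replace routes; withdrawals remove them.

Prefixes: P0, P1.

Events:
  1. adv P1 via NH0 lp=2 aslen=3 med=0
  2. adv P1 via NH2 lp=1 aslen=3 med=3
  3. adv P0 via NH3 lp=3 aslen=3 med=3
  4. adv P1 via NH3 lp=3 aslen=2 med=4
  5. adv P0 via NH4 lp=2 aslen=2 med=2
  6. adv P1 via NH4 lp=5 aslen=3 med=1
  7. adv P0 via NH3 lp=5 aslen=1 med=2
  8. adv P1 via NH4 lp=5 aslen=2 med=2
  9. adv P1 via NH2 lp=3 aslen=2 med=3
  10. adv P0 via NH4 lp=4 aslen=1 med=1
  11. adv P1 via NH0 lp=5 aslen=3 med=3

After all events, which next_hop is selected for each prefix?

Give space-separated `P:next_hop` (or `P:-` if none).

Answer: P0:NH3 P1:NH4

Derivation:
Op 1: best P0=- P1=NH0
Op 2: best P0=- P1=NH0
Op 3: best P0=NH3 P1=NH0
Op 4: best P0=NH3 P1=NH3
Op 5: best P0=NH3 P1=NH3
Op 6: best P0=NH3 P1=NH4
Op 7: best P0=NH3 P1=NH4
Op 8: best P0=NH3 P1=NH4
Op 9: best P0=NH3 P1=NH4
Op 10: best P0=NH3 P1=NH4
Op 11: best P0=NH3 P1=NH4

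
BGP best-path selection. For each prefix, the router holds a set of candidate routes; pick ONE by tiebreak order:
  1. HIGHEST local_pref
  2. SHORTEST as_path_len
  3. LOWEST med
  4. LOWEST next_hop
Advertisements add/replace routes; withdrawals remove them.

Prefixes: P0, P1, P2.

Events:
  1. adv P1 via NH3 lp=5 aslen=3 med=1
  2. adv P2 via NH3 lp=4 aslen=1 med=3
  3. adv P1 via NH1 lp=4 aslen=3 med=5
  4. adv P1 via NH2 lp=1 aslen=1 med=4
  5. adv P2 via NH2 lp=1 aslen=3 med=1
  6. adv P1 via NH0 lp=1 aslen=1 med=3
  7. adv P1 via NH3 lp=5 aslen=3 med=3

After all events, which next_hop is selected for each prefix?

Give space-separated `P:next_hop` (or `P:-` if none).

Answer: P0:- P1:NH3 P2:NH3

Derivation:
Op 1: best P0=- P1=NH3 P2=-
Op 2: best P0=- P1=NH3 P2=NH3
Op 3: best P0=- P1=NH3 P2=NH3
Op 4: best P0=- P1=NH3 P2=NH3
Op 5: best P0=- P1=NH3 P2=NH3
Op 6: best P0=- P1=NH3 P2=NH3
Op 7: best P0=- P1=NH3 P2=NH3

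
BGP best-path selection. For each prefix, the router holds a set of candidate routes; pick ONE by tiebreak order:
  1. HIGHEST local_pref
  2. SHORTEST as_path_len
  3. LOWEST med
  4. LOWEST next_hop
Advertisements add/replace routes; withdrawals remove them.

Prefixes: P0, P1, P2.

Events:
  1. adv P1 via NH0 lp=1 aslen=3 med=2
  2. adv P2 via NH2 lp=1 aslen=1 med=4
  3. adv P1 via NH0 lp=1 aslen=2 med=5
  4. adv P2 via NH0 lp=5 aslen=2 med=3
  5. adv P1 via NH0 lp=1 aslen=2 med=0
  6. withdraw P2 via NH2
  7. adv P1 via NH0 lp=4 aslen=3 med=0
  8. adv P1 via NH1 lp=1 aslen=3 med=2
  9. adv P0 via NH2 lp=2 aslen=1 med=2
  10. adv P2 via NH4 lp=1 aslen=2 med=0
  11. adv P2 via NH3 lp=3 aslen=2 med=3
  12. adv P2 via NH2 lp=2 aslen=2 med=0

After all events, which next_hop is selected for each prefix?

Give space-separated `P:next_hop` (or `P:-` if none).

Op 1: best P0=- P1=NH0 P2=-
Op 2: best P0=- P1=NH0 P2=NH2
Op 3: best P0=- P1=NH0 P2=NH2
Op 4: best P0=- P1=NH0 P2=NH0
Op 5: best P0=- P1=NH0 P2=NH0
Op 6: best P0=- P1=NH0 P2=NH0
Op 7: best P0=- P1=NH0 P2=NH0
Op 8: best P0=- P1=NH0 P2=NH0
Op 9: best P0=NH2 P1=NH0 P2=NH0
Op 10: best P0=NH2 P1=NH0 P2=NH0
Op 11: best P0=NH2 P1=NH0 P2=NH0
Op 12: best P0=NH2 P1=NH0 P2=NH0

Answer: P0:NH2 P1:NH0 P2:NH0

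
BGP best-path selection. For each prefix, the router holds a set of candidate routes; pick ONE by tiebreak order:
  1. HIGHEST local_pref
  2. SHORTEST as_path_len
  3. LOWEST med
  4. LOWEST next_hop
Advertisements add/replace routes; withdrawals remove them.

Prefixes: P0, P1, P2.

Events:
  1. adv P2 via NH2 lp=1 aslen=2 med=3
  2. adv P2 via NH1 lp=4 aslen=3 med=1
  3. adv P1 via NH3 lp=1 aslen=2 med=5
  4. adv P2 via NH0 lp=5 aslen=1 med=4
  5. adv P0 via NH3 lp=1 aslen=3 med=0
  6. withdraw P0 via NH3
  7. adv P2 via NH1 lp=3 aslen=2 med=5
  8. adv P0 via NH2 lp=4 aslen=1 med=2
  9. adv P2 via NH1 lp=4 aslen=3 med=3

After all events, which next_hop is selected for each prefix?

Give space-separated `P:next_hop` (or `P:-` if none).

Answer: P0:NH2 P1:NH3 P2:NH0

Derivation:
Op 1: best P0=- P1=- P2=NH2
Op 2: best P0=- P1=- P2=NH1
Op 3: best P0=- P1=NH3 P2=NH1
Op 4: best P0=- P1=NH3 P2=NH0
Op 5: best P0=NH3 P1=NH3 P2=NH0
Op 6: best P0=- P1=NH3 P2=NH0
Op 7: best P0=- P1=NH3 P2=NH0
Op 8: best P0=NH2 P1=NH3 P2=NH0
Op 9: best P0=NH2 P1=NH3 P2=NH0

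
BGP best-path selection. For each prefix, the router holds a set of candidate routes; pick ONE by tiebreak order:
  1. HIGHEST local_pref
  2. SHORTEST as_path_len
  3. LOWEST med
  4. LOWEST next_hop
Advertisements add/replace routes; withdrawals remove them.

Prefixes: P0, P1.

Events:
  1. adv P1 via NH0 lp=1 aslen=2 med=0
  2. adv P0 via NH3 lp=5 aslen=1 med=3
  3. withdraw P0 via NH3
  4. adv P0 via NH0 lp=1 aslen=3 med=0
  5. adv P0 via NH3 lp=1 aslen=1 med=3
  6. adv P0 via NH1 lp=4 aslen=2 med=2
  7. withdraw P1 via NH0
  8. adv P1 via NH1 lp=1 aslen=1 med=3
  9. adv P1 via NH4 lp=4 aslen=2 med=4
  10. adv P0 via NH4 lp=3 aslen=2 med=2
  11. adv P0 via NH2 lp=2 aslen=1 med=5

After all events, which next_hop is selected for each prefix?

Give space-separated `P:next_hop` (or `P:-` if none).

Op 1: best P0=- P1=NH0
Op 2: best P0=NH3 P1=NH0
Op 3: best P0=- P1=NH0
Op 4: best P0=NH0 P1=NH0
Op 5: best P0=NH3 P1=NH0
Op 6: best P0=NH1 P1=NH0
Op 7: best P0=NH1 P1=-
Op 8: best P0=NH1 P1=NH1
Op 9: best P0=NH1 P1=NH4
Op 10: best P0=NH1 P1=NH4
Op 11: best P0=NH1 P1=NH4

Answer: P0:NH1 P1:NH4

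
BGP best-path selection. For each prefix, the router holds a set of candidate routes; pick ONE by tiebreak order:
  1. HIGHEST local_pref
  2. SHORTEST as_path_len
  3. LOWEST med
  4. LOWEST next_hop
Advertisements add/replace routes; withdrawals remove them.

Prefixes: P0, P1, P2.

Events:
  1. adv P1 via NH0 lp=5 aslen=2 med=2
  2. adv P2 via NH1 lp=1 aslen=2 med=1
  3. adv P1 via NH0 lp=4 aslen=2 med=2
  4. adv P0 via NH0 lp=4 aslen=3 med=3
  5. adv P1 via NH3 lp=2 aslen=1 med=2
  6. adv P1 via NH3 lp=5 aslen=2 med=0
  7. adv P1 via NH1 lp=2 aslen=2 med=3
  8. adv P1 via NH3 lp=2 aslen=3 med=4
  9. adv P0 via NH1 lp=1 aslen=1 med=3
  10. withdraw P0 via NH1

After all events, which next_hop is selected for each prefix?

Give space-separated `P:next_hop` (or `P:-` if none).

Answer: P0:NH0 P1:NH0 P2:NH1

Derivation:
Op 1: best P0=- P1=NH0 P2=-
Op 2: best P0=- P1=NH0 P2=NH1
Op 3: best P0=- P1=NH0 P2=NH1
Op 4: best P0=NH0 P1=NH0 P2=NH1
Op 5: best P0=NH0 P1=NH0 P2=NH1
Op 6: best P0=NH0 P1=NH3 P2=NH1
Op 7: best P0=NH0 P1=NH3 P2=NH1
Op 8: best P0=NH0 P1=NH0 P2=NH1
Op 9: best P0=NH0 P1=NH0 P2=NH1
Op 10: best P0=NH0 P1=NH0 P2=NH1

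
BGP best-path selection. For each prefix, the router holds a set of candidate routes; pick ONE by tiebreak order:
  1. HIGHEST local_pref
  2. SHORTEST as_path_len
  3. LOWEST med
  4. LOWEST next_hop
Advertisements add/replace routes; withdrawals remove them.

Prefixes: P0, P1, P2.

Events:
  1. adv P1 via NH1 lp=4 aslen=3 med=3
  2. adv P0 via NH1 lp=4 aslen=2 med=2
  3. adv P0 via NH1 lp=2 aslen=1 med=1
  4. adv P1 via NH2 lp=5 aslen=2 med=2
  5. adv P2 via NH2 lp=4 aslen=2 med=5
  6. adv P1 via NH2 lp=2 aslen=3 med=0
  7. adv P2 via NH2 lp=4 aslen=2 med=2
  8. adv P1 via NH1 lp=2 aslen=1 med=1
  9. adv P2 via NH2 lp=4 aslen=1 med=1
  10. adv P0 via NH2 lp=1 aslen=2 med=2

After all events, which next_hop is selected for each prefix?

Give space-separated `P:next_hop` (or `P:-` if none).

Answer: P0:NH1 P1:NH1 P2:NH2

Derivation:
Op 1: best P0=- P1=NH1 P2=-
Op 2: best P0=NH1 P1=NH1 P2=-
Op 3: best P0=NH1 P1=NH1 P2=-
Op 4: best P0=NH1 P1=NH2 P2=-
Op 5: best P0=NH1 P1=NH2 P2=NH2
Op 6: best P0=NH1 P1=NH1 P2=NH2
Op 7: best P0=NH1 P1=NH1 P2=NH2
Op 8: best P0=NH1 P1=NH1 P2=NH2
Op 9: best P0=NH1 P1=NH1 P2=NH2
Op 10: best P0=NH1 P1=NH1 P2=NH2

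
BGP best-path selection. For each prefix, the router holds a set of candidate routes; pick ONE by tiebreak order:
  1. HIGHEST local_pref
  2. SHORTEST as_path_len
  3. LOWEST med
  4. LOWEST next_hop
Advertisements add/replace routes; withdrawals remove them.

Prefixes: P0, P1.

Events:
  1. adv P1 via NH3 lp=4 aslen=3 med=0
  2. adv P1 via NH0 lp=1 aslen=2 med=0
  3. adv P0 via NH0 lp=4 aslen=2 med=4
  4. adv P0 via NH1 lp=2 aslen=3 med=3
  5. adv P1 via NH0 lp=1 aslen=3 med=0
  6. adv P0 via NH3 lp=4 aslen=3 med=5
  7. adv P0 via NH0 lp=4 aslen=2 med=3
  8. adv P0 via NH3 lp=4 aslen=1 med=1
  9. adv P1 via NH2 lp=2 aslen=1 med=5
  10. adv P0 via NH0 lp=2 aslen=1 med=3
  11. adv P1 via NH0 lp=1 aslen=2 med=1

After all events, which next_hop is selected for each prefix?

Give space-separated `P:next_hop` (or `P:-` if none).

Op 1: best P0=- P1=NH3
Op 2: best P0=- P1=NH3
Op 3: best P0=NH0 P1=NH3
Op 4: best P0=NH0 P1=NH3
Op 5: best P0=NH0 P1=NH3
Op 6: best P0=NH0 P1=NH3
Op 7: best P0=NH0 P1=NH3
Op 8: best P0=NH3 P1=NH3
Op 9: best P0=NH3 P1=NH3
Op 10: best P0=NH3 P1=NH3
Op 11: best P0=NH3 P1=NH3

Answer: P0:NH3 P1:NH3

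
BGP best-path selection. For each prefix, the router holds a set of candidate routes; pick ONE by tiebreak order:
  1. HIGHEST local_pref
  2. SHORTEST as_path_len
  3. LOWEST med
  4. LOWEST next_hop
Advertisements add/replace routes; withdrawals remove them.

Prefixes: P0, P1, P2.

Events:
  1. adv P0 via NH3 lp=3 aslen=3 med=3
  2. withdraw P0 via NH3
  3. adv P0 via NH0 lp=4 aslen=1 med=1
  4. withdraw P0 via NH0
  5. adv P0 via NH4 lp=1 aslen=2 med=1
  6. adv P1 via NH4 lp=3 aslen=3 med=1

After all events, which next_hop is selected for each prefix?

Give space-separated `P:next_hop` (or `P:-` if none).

Op 1: best P0=NH3 P1=- P2=-
Op 2: best P0=- P1=- P2=-
Op 3: best P0=NH0 P1=- P2=-
Op 4: best P0=- P1=- P2=-
Op 5: best P0=NH4 P1=- P2=-
Op 6: best P0=NH4 P1=NH4 P2=-

Answer: P0:NH4 P1:NH4 P2:-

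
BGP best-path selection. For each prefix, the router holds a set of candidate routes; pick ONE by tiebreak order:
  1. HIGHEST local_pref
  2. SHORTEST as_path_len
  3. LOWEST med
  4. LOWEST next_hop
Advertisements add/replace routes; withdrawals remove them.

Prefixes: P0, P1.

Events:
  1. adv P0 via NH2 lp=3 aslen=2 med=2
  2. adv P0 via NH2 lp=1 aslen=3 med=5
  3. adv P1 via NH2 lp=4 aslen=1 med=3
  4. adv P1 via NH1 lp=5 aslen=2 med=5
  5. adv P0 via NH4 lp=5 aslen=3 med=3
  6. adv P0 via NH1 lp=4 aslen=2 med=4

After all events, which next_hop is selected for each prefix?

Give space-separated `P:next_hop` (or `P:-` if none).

Op 1: best P0=NH2 P1=-
Op 2: best P0=NH2 P1=-
Op 3: best P0=NH2 P1=NH2
Op 4: best P0=NH2 P1=NH1
Op 5: best P0=NH4 P1=NH1
Op 6: best P0=NH4 P1=NH1

Answer: P0:NH4 P1:NH1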